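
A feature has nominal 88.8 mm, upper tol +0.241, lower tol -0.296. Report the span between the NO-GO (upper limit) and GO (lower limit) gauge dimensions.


GO = nominal - lower_tol (smallest hole = maximum material condition)
GO = 88.8 - 0.296 = 88.504
NO-GO = nominal + upper_tol (largest hole = least material condition)
NO-GO = 88.8 + 0.241 = 89.041
spread = NO-GO - GO = 89.041 - 88.504 = 0.5370

0.5370


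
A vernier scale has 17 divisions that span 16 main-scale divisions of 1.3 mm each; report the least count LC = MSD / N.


LC = MSD / n_div
= 1.3 / 17
= 0.0765

0.0765


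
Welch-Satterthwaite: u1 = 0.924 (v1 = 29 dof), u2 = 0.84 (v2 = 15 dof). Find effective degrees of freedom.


uc = sqrt(u1^2 + u2^2) = sqrt(0.924^2 + 0.84^2) = 1.2487498
v_eff = uc^4 / (u1^4/v1 + u2^4/v2)
= 1.2487498^4 / (0.924^4/29 + 0.84^4/15)
= 2.4316537 / 0.05832706
v_eff = 41.6900

41.6900


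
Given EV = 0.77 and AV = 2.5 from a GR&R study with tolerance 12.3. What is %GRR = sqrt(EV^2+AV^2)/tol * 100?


GRR = sqrt(EV^2 + AV^2) = sqrt(0.77^2 + 2.5^2) = 2.6158937
%GRR = GRR / tol * 100 = 2.6158937 / 12.3 * 100
%GRR = 21.2674

21.2674


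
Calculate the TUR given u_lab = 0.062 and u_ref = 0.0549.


TUR = u_lab / u_ref
= 0.062 / 0.0549
= 1.1293

1.1293


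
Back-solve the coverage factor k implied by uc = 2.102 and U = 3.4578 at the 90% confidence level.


k = U / uc
k = 3.4578 / 2.102
k = 1.645

1.645


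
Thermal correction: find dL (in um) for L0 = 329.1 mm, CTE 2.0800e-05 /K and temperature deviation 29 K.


dL = L * alpha * dT
= 329.1 * 2.0800e-05 * 29
= 0.1985131 mm
dL_um = 0.1985131 * 1000 = 198.5131 um

198.5131


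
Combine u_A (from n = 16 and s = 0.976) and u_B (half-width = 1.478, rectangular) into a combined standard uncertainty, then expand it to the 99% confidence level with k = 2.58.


u_A = s / sqrt(n) = 0.976 / sqrt(16) = 0.244
u_B = half_width / sqrt(3) = 1.478 / sqrt(3) = 0.8533237
uc = sqrt(u_A^2 + u_B^2) = sqrt(0.244^2 + 0.8533237^2) = 0.88752315
U = k * uc = 2.58 * 0.88752315
U = 2.2898

2.2898


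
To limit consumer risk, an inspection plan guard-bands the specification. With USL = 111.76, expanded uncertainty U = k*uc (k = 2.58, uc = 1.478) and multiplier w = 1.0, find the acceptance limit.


U = k * uc = 2.58 * 1.478 = 3.81324
guard band g = w * U = 1.0 * 3.81324 = 3.81324
AL = USL - g = 111.76 - 3.81324
AL = 107.9468

107.9468


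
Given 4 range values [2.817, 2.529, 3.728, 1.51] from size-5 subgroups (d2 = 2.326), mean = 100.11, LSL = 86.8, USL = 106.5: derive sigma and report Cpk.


R_bar = (2.817 + 2.529 + 3.728 + 1.51) / 4 = 2.646
sigma = R_bar / d2 = 2.646 / 2.326 = 1.1375752
Cp = (USL - LSL)/(6*sigma) = (106.5 - 86.8)/(6*1.1375752) = 2.8863
Cpu = (106.5 - 100.11)/(3*1.1375752) = 1.8724
Cpl = (100.11 - 86.8)/(3*1.1375752) = 3.9001
Cpk = min(Cpu, Cpl) = 1.8724

1.8724


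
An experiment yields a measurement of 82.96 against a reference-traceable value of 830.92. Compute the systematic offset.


Systematic error = measured - true
= 82.96 - 830.92
= -747.9600

-747.9600


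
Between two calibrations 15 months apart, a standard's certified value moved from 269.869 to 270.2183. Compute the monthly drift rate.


rate = (v2 - v1) / months
= (270.2183 - 269.869) / 15
= 0.3493 / 15
= 0.0233

0.0233


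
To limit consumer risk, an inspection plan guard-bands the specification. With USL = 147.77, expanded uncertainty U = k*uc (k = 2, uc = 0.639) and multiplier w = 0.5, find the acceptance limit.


U = k * uc = 2 * 0.639 = 1.278
guard band g = w * U = 0.5 * 1.278 = 0.639
AL = USL - g = 147.77 - 0.639
AL = 147.1310

147.1310


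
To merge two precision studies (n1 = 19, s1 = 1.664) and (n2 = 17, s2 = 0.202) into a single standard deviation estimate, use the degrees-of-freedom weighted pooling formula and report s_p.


s_p = sqrt(((n1-1)*s1^2 + (n2-1)*s2^2) / (n1+n2-2))
numerator = (19-1)*1.664^2 + (17-1)*0.202^2 = 49.840128 + 0.652864 = 50.492992
denominator = 19 + 17 - 2 = 34
s_p^2 = 50.492992 / 34 = 1.485088
s_p = sqrt(1.485088) = 1.2186

1.2186


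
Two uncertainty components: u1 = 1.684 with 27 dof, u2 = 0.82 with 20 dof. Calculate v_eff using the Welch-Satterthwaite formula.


uc = sqrt(u1^2 + u2^2) = sqrt(1.684^2 + 0.82^2) = 1.8730339
v_eff = uc^4 / (u1^4/v1 + u2^4/v2)
= 1.8730339^4 / (1.684^4/27 + 0.82^4/20)
= 12.30786 / 0.32046088
v_eff = 38.4067

38.4067


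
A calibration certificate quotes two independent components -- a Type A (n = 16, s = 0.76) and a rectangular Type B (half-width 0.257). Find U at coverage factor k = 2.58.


u_A = s / sqrt(n) = 0.76 / sqrt(16) = 0.19
u_B = half_width / sqrt(3) = 0.257 / sqrt(3) = 0.14837902
uc = sqrt(u_A^2 + u_B^2) = sqrt(0.19^2 + 0.14837902^2) = 0.2410733
U = k * uc = 2.58 * 0.2410733
U = 0.6220

0.6220


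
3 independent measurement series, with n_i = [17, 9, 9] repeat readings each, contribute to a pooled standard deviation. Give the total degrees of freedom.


nu = sum_i (n_i - 1)
nu = ((17 - 1) + (9 - 1) + (9 - 1))
nu = 16 + 8 + 8
nu = 32

32


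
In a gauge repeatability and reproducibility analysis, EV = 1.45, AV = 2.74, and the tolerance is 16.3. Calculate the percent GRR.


GRR = sqrt(EV^2 + AV^2) = sqrt(1.45^2 + 2.74^2) = 3.1000161
%GRR = GRR / tol * 100 = 3.1000161 / 16.3 * 100
%GRR = 19.0185

19.0185


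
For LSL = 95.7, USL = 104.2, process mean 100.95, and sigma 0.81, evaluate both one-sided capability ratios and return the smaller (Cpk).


Cpu = (USL - mean) / (3*sigma) = (104.2 - 100.95) / (3*0.81) = 1.3374
Cpl = (mean - LSL) / (3*sigma) = (100.95 - 95.7) / (3*0.81) = 2.1605
Cpk = min(Cpu, Cpl) = 1.3374

1.3374


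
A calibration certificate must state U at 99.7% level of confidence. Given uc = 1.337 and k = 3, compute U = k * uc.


U = k * uc
U = 3 * 1.337
U = 4.0110

4.0110


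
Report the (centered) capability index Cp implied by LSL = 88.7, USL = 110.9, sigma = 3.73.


Cp = (USL - LSL) / (6 * sigma)
= (110.9 - 88.7) / (6 * 3.73)
= 22.2000 / 22.3800
= 0.9920

0.9920


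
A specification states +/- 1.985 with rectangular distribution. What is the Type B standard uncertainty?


u_B = half_width / sqrt(3)
u_B = 1.985 / 1.7320508
u_B = 1.1460

1.1460


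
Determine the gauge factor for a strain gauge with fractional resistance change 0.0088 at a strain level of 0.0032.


GF = (dR/R) / epsilon
= 0.0088 / 0.0032
= 2.7500

2.7500


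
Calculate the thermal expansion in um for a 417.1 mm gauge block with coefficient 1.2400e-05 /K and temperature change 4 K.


dL = L * alpha * dT
= 417.1 * 1.2400e-05 * 4
= 0.0206882 mm
dL_um = 0.0206882 * 1000 = 20.6882 um

20.6882


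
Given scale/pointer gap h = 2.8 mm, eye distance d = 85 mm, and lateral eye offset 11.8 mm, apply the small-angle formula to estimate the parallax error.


error = h * offset / d
= 2.8 * 11.8 / 85
= 0.3887

0.3887


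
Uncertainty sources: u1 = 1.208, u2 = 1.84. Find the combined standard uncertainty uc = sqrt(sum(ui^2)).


uc = sqrt(1.208^2 + 1.84^2)
uc = sqrt(4.844864)
uc = 2.2011

2.2011


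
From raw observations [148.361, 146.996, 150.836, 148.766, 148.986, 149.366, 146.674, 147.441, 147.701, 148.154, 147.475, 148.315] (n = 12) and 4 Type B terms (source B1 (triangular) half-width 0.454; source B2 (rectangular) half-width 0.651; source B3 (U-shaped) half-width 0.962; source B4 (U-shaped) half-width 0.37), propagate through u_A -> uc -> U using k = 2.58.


mean = (148.361 + 146.996 + 150.836 + 148.766 + 148.986 + 149.366 + 146.674 + 147.441 + 147.701 + 148.154 + 147.475 + 148.315) / 12 = 148.2559167
s = sqrt(sum((x - mean)^2)/(n-1)) = 1.1433183
u_A = s / sqrt(n) = 1.1433183 / sqrt(12) = 0.33004756
u_B1 = 0.454 / sqrt(6) = 0.18534472
u_B2 = 0.651 / sqrt(3) = 0.37585503
u_B3 = 0.962 / sqrt(2) = 0.68023672
u_B4 = 0.37 / sqrt(2) = 0.26162951
uc = sqrt(0.33004756^2 + 0.18534472^2 + 0.37585503^2 + 0.68023672^2 + 0.26162951^2) = 0.90317388
U = k * uc = 2.58 * 0.90317388
U = 2.3302

2.3302


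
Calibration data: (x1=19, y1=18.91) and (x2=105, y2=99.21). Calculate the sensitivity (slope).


slope = (y2 - y1) / (x2 - x1)
= (99.21 - 18.91) / (105 - 19)
= 80.3000 / 86
= 0.9337

0.9337


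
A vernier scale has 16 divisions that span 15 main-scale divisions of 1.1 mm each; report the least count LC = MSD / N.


LC = MSD / n_div
= 1.1 / 16
= 0.0688

0.0688


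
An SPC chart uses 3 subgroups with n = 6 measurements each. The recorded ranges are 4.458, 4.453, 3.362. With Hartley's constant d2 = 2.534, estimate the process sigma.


R_bar = (4.458 + 4.453 + 3.362) / 3
R_bar = 12.273 / 3 = 4.091
sigma_hat = R_bar / d2 = 4.091 / 2.534 = 1.6144

1.6144


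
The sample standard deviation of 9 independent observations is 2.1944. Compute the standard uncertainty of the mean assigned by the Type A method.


u_A = s / sqrt(n)
u_A = 2.1944 / sqrt(9)
u_A = 2.1944 / 3
u_A = 0.7315

0.7315


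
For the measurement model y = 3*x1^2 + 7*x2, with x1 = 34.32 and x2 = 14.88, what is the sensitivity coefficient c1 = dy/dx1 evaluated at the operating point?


y = 3*x1^2 + 7*x2
dy/dx1 = 2*3*x1
Evaluate at x1 = 34.32: c1 = 6 * 34.32
c1 = 205.9200

205.9200


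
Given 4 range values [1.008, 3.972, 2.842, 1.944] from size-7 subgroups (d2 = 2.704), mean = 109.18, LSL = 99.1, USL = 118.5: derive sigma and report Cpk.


R_bar = (1.008 + 3.972 + 2.842 + 1.944) / 4 = 2.4415
sigma = R_bar / d2 = 2.4415 / 2.704 = 0.9029216
Cp = (USL - LSL)/(6*sigma) = (118.5 - 99.1)/(6*0.9029216) = 3.5810
Cpu = (118.5 - 109.18)/(3*0.9029216) = 3.4407
Cpl = (109.18 - 99.1)/(3*0.9029216) = 3.7213
Cpk = min(Cpu, Cpl) = 3.4407

3.4407


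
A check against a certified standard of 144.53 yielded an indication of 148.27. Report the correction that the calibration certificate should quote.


Correction = standard - reading
= 144.53 - 148.27
= -3.7400

-3.7400


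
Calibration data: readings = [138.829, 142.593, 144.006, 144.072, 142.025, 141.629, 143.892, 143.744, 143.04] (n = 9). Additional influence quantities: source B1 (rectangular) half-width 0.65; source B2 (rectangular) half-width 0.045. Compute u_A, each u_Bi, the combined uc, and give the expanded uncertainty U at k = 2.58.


mean = (138.829 + 142.593 + 144.006 + 144.072 + 142.025 + 141.629 + 143.892 + 143.744 + 143.04) / 9 = 142.6477778
s = sqrt(sum((x - mean)^2)/(n-1)) = 1.6877734
u_A = s / sqrt(n) = 1.6877734 / sqrt(9) = 0.56259113
u_B1 = 0.65 / sqrt(3) = 0.37527767
u_B2 = 0.045 / sqrt(3) = 0.025980762
uc = sqrt(0.56259113^2 + 0.37527767^2 + 0.025980762^2) = 0.67676961
U = k * uc = 2.58 * 0.67676961
U = 1.7461

1.7461


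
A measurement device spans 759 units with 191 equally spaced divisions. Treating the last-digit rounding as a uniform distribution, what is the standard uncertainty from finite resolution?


resolution = range / divisions
resolution = 759 / 191 = 3.973822
u_res = resolution / (2*sqrt(3))
u_res = 3.973822 / 3.4641016
u_res = 1.1471

1.1471


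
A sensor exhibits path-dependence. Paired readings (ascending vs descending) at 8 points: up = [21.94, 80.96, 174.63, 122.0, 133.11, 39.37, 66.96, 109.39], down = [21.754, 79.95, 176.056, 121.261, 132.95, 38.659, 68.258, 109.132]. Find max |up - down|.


|21.94 - 21.754| = 0.1860
|80.96 - 79.95| = 1.0100
|174.63 - 176.056| = 1.4260
|122.0 - 121.261| = 0.7390
|133.11 - 132.95| = 0.1600
|39.37 - 38.659| = 0.7110
|66.96 - 68.258| = 1.2980
|109.39 - 109.132| = 0.2580
hysteresis = max(diffs) = 1.4260

1.4260


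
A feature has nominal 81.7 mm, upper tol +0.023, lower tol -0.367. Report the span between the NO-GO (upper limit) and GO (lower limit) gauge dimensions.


GO = nominal - lower_tol (smallest hole = maximum material condition)
GO = 81.7 - 0.367 = 81.333
NO-GO = nominal + upper_tol (largest hole = least material condition)
NO-GO = 81.7 + 0.023 = 81.723
spread = NO-GO - GO = 81.723 - 81.333 = 0.3900

0.3900


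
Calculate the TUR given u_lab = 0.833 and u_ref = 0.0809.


TUR = u_lab / u_ref
= 0.833 / 0.0809
= 10.2967

10.2967


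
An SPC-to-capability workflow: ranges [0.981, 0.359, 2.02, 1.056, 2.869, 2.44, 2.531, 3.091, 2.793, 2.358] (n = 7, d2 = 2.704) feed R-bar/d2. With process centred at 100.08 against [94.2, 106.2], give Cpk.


R_bar = (0.981 + 0.359 + 2.02 + 1.056 + 2.869 + 2.44 + 2.531 + 3.091 + 2.793 + 2.358) / 10 = 2.0498
sigma = R_bar / d2 = 2.0498 / 2.704 = 0.75806213
Cp = (USL - LSL)/(6*sigma) = (106.2 - 94.2)/(6*0.75806213) = 2.6383
Cpu = (106.2 - 100.08)/(3*0.75806213) = 2.6911
Cpl = (100.08 - 94.2)/(3*0.75806213) = 2.5855
Cpk = min(Cpu, Cpl) = 2.5855

2.5855


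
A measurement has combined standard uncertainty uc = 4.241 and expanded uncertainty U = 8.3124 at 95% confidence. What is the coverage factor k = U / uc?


k = U / uc
k = 8.3124 / 4.241
k = 1.96

1.96


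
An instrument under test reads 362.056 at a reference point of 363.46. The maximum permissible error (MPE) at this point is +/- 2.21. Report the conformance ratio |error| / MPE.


e = indication - reference = 362.056 - 363.46 = -1.4040
|e| = 1.4040
ratio = |e| / MPE = 1.4040 / 2.21
ratio = 0.6353

0.6353


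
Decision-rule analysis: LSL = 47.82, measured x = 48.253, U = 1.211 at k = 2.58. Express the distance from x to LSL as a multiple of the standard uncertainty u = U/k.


u = U / k = 1.211 / 2.58 = 0.46937984
margin = |LSL - x| = |47.82 - 48.253| = 0.433
z = margin / u = 0.433 / 0.46937984
z = 0.9225

0.9225


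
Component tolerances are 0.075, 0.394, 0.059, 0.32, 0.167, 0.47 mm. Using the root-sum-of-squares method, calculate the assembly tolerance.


RSS = sqrt(0.075^2 + 0.394^2 + 0.059^2 + 0.32^2 + 0.167^2 + 0.47^2)
= sqrt(0.515531)
= 0.7180

0.7180


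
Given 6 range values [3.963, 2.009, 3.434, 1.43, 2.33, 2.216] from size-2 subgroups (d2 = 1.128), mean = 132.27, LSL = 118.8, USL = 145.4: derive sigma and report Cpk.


R_bar = (3.963 + 2.009 + 3.434 + 1.43 + 2.33 + 2.216) / 6 = 2.5636667
sigma = R_bar / d2 = 2.5636667 / 1.128 = 2.2727542
Cp = (USL - LSL)/(6*sigma) = (145.4 - 118.8)/(6*2.2727542) = 1.9506
Cpu = (145.4 - 132.27)/(3*2.2727542) = 1.9257
Cpl = (132.27 - 118.8)/(3*2.2727542) = 1.9756
Cpk = min(Cpu, Cpl) = 1.9257

1.9257


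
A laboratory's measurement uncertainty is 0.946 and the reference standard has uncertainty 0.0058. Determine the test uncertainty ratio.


TUR = u_lab / u_ref
= 0.946 / 0.0058
= 163.1034

163.1034


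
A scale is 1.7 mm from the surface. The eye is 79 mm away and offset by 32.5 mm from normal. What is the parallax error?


error = h * offset / d
= 1.7 * 32.5 / 79
= 0.6994

0.6994


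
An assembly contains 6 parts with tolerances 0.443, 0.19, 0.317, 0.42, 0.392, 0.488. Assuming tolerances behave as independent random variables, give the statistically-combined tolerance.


RSS = sqrt(0.443^2 + 0.19^2 + 0.317^2 + 0.42^2 + 0.392^2 + 0.488^2)
= sqrt(0.901046)
= 0.9492

0.9492


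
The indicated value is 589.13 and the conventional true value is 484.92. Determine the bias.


Systematic error = measured - true
= 589.13 - 484.92
= 104.2100

104.2100


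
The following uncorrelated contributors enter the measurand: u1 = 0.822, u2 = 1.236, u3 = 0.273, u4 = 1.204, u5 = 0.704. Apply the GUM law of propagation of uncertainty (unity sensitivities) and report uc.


uc = sqrt(0.822^2 + 1.236^2 + 0.273^2 + 1.204^2 + 0.704^2)
uc = sqrt(4.223141)
uc = 2.0550

2.0550


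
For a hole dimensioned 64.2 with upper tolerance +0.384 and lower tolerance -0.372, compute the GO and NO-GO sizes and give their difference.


GO = nominal - lower_tol (smallest hole = maximum material condition)
GO = 64.2 - 0.372 = 63.828
NO-GO = nominal + upper_tol (largest hole = least material condition)
NO-GO = 64.2 + 0.384 = 64.584
spread = NO-GO - GO = 64.584 - 63.828 = 0.7560

0.7560


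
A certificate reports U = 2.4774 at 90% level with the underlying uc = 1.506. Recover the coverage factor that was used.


k = U / uc
k = 2.4774 / 1.506
k = 1.645

1.645


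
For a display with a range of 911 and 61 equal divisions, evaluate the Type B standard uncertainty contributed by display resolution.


resolution = range / divisions
resolution = 911 / 61 = 14.934426
u_res = resolution / (2*sqrt(3))
u_res = 14.934426 / 3.4641016
u_res = 4.3112

4.3112


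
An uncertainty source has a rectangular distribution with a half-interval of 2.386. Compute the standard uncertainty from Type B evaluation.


u_B = half_width / sqrt(3)
u_B = 2.386 / 1.7320508
u_B = 1.3776

1.3776


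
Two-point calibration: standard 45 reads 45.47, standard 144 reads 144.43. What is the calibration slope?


slope = (y2 - y1) / (x2 - x1)
= (144.43 - 45.47) / (144 - 45)
= 98.9600 / 99
= 0.9996

0.9996


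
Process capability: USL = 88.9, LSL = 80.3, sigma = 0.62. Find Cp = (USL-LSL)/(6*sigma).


Cp = (USL - LSL) / (6 * sigma)
= (88.9 - 80.3) / (6 * 0.62)
= 8.6000 / 3.7200
= 2.3118

2.3118


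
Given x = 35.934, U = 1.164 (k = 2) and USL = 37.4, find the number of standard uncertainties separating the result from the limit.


u = U / k = 1.164 / 2 = 0.582
margin = |USL - x| = |37.4 - 35.934| = 1.466
z = margin / u = 1.466 / 0.582
z = 2.5189

2.5189


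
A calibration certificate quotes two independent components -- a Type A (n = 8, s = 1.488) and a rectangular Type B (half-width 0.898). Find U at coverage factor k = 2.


u_A = s / sqrt(n) = 1.488 / sqrt(8) = 0.52608745
u_B = half_width / sqrt(3) = 0.898 / sqrt(3) = 0.51846054
uc = sqrt(u_A^2 + u_B^2) = sqrt(0.52608745^2 + 0.51846054^2) = 0.73862666
U = k * uc = 2 * 0.73862666
U = 1.4773

1.4773


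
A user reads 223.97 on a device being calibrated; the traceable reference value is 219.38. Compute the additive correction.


Correction = standard - reading
= 219.38 - 223.97
= -4.5900

-4.5900


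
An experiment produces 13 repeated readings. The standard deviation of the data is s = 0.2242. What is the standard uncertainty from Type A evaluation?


u_A = s / sqrt(n)
u_A = 0.2242 / sqrt(13)
u_A = 0.2242 / 3.6055513
u_A = 0.0622

0.0622


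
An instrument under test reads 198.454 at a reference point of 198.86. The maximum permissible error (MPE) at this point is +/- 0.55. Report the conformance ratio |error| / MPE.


e = indication - reference = 198.454 - 198.86 = -0.4060
|e| = 0.4060
ratio = |e| / MPE = 0.4060 / 0.55
ratio = 0.7382

0.7382


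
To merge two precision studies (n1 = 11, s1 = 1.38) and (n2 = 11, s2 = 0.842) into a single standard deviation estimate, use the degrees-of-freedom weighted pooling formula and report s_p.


s_p = sqrt(((n1-1)*s1^2 + (n2-1)*s2^2) / (n1+n2-2))
numerator = (11-1)*1.38^2 + (11-1)*0.842^2 = 19.044 + 7.08964 = 26.13364
denominator = 11 + 11 - 2 = 20
s_p^2 = 26.13364 / 20 = 1.306682
s_p = sqrt(1.306682) = 1.1431

1.1431


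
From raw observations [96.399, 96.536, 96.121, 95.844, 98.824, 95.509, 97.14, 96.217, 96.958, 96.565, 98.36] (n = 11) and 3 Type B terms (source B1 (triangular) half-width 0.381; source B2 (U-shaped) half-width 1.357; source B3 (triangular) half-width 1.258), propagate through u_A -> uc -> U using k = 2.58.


mean = (96.399 + 96.536 + 96.121 + 95.844 + 98.824 + 95.509 + 97.14 + 96.217 + 96.958 + 96.565 + 98.36) / 11 = 96.77027273
s = sqrt(sum((x - mean)^2)/(n-1)) = 1.0162819
u_A = s / sqrt(n) = 1.0162819 / sqrt(11) = 0.30642052
u_B1 = 0.381 / sqrt(6) = 0.1555426
u_B2 = 1.357 / sqrt(2) = 0.9595439
u_B3 = 1.258 / sqrt(6) = 0.51357635
uc = sqrt(0.30642052^2 + 0.1555426^2 + 0.9595439^2 + 0.51357635^2) = 1.1413029
U = k * uc = 2.58 * 1.1413029
U = 2.9446

2.9446


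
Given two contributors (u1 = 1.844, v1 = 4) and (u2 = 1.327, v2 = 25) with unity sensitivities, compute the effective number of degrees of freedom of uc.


uc = sqrt(u1^2 + u2^2) = sqrt(1.844^2 + 1.327^2) = 2.2718418
v_eff = uc^4 / (u1^4/v1 + u2^4/v2)
= 2.2718418^4 / (1.844^4/4 + 1.327^4/25)
= 26.638658 / 3.0146061
v_eff = 8.8365

8.8365


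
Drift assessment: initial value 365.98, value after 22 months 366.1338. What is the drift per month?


rate = (v2 - v1) / months
= (366.1338 - 365.98) / 22
= 0.1538 / 22
= 0.0070

0.0070


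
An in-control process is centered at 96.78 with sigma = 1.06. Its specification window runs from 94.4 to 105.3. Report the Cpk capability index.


Cpu = (USL - mean) / (3*sigma) = (105.3 - 96.78) / (3*1.06) = 2.6792
Cpl = (mean - LSL) / (3*sigma) = (96.78 - 94.4) / (3*1.06) = 0.7484
Cpk = min(Cpu, Cpl) = 0.7484

0.7484


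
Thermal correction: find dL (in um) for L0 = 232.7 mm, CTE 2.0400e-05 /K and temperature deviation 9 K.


dL = L * alpha * dT
= 232.7 * 2.0400e-05 * 9
= 0.0427237 mm
dL_um = 0.0427237 * 1000 = 42.7237 um

42.7237


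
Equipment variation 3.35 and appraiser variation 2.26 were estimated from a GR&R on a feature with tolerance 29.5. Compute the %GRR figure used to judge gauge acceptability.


GRR = sqrt(EV^2 + AV^2) = sqrt(3.35^2 + 2.26^2) = 4.0410518
%GRR = GRR / tol * 100 = 4.0410518 / 29.5 * 100
%GRR = 13.6985

13.6985


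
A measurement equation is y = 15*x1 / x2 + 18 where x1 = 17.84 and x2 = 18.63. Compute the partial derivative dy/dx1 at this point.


y = 15*x1 / x2 + 18
dy/dx1 = 15/x2
Evaluate at x2 = 18.63: c1 = 15 / 18.63
c1 = 0.8052

0.8052


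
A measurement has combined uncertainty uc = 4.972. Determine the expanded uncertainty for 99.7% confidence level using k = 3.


U = k * uc
U = 3 * 4.972
U = 14.9160

14.9160


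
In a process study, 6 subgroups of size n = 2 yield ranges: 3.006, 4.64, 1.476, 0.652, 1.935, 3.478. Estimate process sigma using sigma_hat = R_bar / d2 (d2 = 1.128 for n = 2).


R_bar = (3.006 + 4.64 + 1.476 + 0.652 + 1.935 + 3.478) / 6
R_bar = 15.187 / 6 = 2.5311667
sigma_hat = R_bar / d2 = 2.5311667 / 1.128 = 2.2439

2.2439


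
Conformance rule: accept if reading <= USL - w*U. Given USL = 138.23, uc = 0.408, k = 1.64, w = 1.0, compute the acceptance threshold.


U = k * uc = 1.64 * 0.408 = 0.66912
guard band g = w * U = 1.0 * 0.66912 = 0.66912
AL = USL - g = 138.23 - 0.66912
AL = 137.5609

137.5609


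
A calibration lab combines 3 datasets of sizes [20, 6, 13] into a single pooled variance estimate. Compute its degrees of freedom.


nu = sum_i (n_i - 1)
nu = ((20 - 1) + (6 - 1) + (13 - 1))
nu = 19 + 5 + 12
nu = 36

36


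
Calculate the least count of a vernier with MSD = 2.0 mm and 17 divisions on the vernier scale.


LC = MSD / n_div
= 2.0 / 17
= 0.1176

0.1176


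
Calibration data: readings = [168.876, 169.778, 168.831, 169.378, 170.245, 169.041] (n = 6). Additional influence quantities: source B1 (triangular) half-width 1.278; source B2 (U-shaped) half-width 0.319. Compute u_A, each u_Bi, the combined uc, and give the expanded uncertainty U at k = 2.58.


mean = (168.876 + 169.778 + 168.831 + 169.378 + 170.245 + 169.041) / 6 = 169.3581667
s = sqrt(sum((x - mean)^2)/(n-1)) = 0.56109016
u_A = s / sqrt(n) = 0.56109016 / sqrt(6) = 0.2290641
u_B1 = 1.278 / sqrt(6) = 0.52174132
u_B2 = 0.319 / sqrt(2) = 0.22556706
uc = sqrt(0.2290641^2 + 0.52174132^2 + 0.22556706^2) = 0.61283347
U = k * uc = 2.58 * 0.61283347
U = 1.5811

1.5811


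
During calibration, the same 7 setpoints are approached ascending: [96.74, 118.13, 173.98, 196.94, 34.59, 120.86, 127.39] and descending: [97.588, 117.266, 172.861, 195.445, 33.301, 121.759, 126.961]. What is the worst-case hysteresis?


|96.74 - 97.588| = 0.8480
|118.13 - 117.266| = 0.8640
|173.98 - 172.861| = 1.1190
|196.94 - 195.445| = 1.4950
|34.59 - 33.301| = 1.2890
|120.86 - 121.759| = 0.8990
|127.39 - 126.961| = 0.4290
hysteresis = max(diffs) = 1.4950

1.4950


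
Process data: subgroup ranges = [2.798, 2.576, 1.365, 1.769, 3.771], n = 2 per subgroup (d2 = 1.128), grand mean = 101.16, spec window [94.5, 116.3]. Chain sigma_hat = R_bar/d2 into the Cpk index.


R_bar = (2.798 + 2.576 + 1.365 + 1.769 + 3.771) / 5 = 2.4558
sigma = R_bar / d2 = 2.4558 / 1.128 = 2.1771277
Cp = (USL - LSL)/(6*sigma) = (116.3 - 94.5)/(6*2.1771277) = 1.6689
Cpu = (116.3 - 101.16)/(3*2.1771277) = 2.3180
Cpl = (101.16 - 94.5)/(3*2.1771277) = 1.0197
Cpk = min(Cpu, Cpl) = 1.0197

1.0197


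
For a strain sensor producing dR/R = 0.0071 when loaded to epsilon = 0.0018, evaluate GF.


GF = (dR/R) / epsilon
= 0.0071 / 0.0018
= 3.9444

3.9444


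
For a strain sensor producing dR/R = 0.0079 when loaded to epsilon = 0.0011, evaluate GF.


GF = (dR/R) / epsilon
= 0.0079 / 0.0011
= 7.1818

7.1818


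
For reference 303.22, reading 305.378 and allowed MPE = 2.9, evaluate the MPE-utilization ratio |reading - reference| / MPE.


e = indication - reference = 305.378 - 303.22 = 2.1580
|e| = 2.1580
ratio = |e| / MPE = 2.1580 / 2.9
ratio = 0.7441

0.7441


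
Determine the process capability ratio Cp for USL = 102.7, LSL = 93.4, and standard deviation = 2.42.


Cp = (USL - LSL) / (6 * sigma)
= (102.7 - 93.4) / (6 * 2.42)
= 9.3000 / 14.5200
= 0.6405

0.6405


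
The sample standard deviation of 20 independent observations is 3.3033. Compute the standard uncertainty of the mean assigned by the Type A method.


u_A = s / sqrt(n)
u_A = 3.3033 / sqrt(20)
u_A = 3.3033 / 4.472136
u_A = 0.7386

0.7386


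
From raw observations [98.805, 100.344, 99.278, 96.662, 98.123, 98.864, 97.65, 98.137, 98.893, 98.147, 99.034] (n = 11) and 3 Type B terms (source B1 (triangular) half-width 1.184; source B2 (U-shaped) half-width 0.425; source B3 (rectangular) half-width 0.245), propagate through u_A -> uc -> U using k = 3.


mean = (98.805 + 100.344 + 99.278 + 96.662 + 98.123 + 98.864 + 97.65 + 98.137 + 98.893 + 98.147 + 99.034) / 11 = 98.53972727
s = sqrt(sum((x - mean)^2)/(n-1)) = 0.95669411
u_A = s / sqrt(n) = 0.95669411 / sqrt(11) = 0.28845413
u_B1 = 1.184 / sqrt(6) = 0.48336598
u_B2 = 0.425 / sqrt(2) = 0.30052038
u_B3 = 0.245 / sqrt(3) = 0.14145082
uc = sqrt(0.28845413^2 + 0.48336598^2 + 0.30052038^2 + 0.14145082^2) = 0.65358189
U = k * uc = 3 * 0.65358189
U = 1.9607

1.9607


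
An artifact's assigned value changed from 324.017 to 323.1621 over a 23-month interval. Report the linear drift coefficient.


rate = (v2 - v1) / months
= (323.1621 - 324.017) / 23
= -0.8549 / 23
= -0.0372

-0.0372


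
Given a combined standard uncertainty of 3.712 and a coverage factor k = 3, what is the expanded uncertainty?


U = k * uc
U = 3 * 3.712
U = 11.1360

11.1360


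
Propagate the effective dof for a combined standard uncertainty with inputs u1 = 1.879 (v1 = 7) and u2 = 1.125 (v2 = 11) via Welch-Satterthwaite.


uc = sqrt(u1^2 + u2^2) = sqrt(1.879^2 + 1.125^2) = 2.1900379
v_eff = uc^4 / (u1^4/v1 + u2^4/v2)
= 2.1900379^4 / (1.879^4/7 + 1.125^4/11)
= 23.004168 / 1.9263939
v_eff = 11.9416

11.9416


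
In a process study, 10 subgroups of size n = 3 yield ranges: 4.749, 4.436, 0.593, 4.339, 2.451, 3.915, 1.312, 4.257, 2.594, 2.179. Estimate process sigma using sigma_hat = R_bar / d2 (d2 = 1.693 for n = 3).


R_bar = (4.749 + 4.436 + 0.593 + 4.339 + 2.451 + 3.915 + 1.312 + 4.257 + 2.594 + 2.179) / 10
R_bar = 30.825 / 10 = 3.0825
sigma_hat = R_bar / d2 = 3.0825 / 1.693 = 1.8207

1.8207


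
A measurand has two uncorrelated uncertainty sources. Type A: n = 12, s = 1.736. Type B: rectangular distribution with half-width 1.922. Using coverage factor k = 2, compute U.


u_A = s / sqrt(n) = 1.736 / sqrt(12) = 0.50114003
u_B = half_width / sqrt(3) = 1.922 / sqrt(3) = 1.1096672
uc = sqrt(u_A^2 + u_B^2) = sqrt(0.50114003^2 + 1.1096672^2) = 1.2175806
U = k * uc = 2 * 1.2175806
U = 2.4352

2.4352


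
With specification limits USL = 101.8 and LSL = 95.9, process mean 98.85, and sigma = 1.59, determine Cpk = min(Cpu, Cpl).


Cpu = (USL - mean) / (3*sigma) = (101.8 - 98.85) / (3*1.59) = 0.6184
Cpl = (mean - LSL) / (3*sigma) = (98.85 - 95.9) / (3*1.59) = 0.6184
Cpk = min(Cpu, Cpl) = 0.6184

0.6184


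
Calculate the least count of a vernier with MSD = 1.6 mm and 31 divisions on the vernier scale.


LC = MSD / n_div
= 1.6 / 31
= 0.0516

0.0516


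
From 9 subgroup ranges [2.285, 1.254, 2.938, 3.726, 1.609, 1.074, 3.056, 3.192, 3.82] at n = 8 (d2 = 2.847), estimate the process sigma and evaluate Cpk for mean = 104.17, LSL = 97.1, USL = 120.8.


R_bar = (2.285 + 1.254 + 2.938 + 3.726 + 1.609 + 1.074 + 3.056 + 3.192 + 3.82) / 9 = 2.5504444
sigma = R_bar / d2 = 2.5504444 / 2.847 = 0.89583576
Cp = (USL - LSL)/(6*sigma) = (120.8 - 97.1)/(6*0.89583576) = 4.4093
Cpu = (120.8 - 104.17)/(3*0.89583576) = 6.1879
Cpl = (104.17 - 97.1)/(3*0.89583576) = 2.6307
Cpk = min(Cpu, Cpl) = 2.6307

2.6307


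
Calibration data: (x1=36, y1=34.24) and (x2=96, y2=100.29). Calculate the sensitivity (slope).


slope = (y2 - y1) / (x2 - x1)
= (100.29 - 34.24) / (96 - 36)
= 66.0500 / 60
= 1.1008

1.1008


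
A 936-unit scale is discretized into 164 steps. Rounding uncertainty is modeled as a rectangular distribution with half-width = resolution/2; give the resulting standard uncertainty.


resolution = range / divisions
resolution = 936 / 164 = 5.7073171
u_res = resolution / (2*sqrt(3))
u_res = 5.7073171 / 3.4641016
u_res = 1.6476

1.6476


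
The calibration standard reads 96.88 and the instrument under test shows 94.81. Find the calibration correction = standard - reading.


Correction = standard - reading
= 96.88 - 94.81
= 2.0700

2.0700


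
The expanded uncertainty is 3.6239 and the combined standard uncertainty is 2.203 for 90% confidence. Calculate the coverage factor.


k = U / uc
k = 3.6239 / 2.203
k = 1.645

1.645


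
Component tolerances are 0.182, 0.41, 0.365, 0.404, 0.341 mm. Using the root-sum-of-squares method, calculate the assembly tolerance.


RSS = sqrt(0.182^2 + 0.41^2 + 0.365^2 + 0.404^2 + 0.341^2)
= sqrt(0.613946)
= 0.7835

0.7835


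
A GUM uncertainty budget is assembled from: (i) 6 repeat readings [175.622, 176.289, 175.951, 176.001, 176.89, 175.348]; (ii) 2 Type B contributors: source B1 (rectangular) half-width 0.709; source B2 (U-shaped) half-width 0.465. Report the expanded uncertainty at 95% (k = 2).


mean = (175.622 + 176.289 + 175.951 + 176.001 + 176.89 + 175.348) / 6 = 176.0168333
s = sqrt(sum((x - mean)^2)/(n-1)) = 0.53745899
u_A = s / sqrt(n) = 0.53745899 / sqrt(6) = 0.21941671
u_B1 = 0.709 / sqrt(3) = 0.40934134
u_B2 = 0.465 / sqrt(2) = 0.32880465
uc = sqrt(0.21941671^2 + 0.40934134^2 + 0.32880465^2) = 0.56904879
U = k * uc = 2 * 0.56904879
U = 1.1381

1.1381


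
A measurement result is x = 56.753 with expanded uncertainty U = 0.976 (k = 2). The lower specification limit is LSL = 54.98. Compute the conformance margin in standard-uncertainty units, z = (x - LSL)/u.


u = U / k = 0.976 / 2 = 0.488
margin = |LSL - x| = |54.98 - 56.753| = 1.773
z = margin / u = 1.773 / 0.488
z = 3.6332

3.6332


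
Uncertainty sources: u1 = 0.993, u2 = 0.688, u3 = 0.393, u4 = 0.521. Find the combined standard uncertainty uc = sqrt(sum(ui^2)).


uc = sqrt(0.993^2 + 0.688^2 + 0.393^2 + 0.521^2)
uc = sqrt(1.885283)
uc = 1.3731

1.3731


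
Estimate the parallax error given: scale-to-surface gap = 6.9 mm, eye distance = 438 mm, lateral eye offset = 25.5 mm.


error = h * offset / d
= 6.9 * 25.5 / 438
= 0.4017

0.4017


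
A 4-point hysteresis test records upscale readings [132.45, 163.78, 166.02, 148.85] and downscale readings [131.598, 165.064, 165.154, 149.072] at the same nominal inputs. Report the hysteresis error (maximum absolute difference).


|132.45 - 131.598| = 0.8520
|163.78 - 165.064| = 1.2840
|166.02 - 165.154| = 0.8660
|148.85 - 149.072| = 0.2220
hysteresis = max(diffs) = 1.2840

1.2840


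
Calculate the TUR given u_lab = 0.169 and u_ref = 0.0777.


TUR = u_lab / u_ref
= 0.169 / 0.0777
= 2.1750

2.1750


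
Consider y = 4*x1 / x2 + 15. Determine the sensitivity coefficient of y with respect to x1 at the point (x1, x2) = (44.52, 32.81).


y = 4*x1 / x2 + 15
dy/dx1 = 4/x2
Evaluate at x2 = 32.81: c1 = 4 / 32.81
c1 = 0.1219

0.1219


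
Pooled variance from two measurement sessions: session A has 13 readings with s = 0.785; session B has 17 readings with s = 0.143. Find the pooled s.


s_p = sqrt(((n1-1)*s1^2 + (n2-1)*s2^2) / (n1+n2-2))
numerator = (13-1)*0.785^2 + (17-1)*0.143^2 = 7.3947 + 0.327184 = 7.721884
denominator = 13 + 17 - 2 = 28
s_p^2 = 7.721884 / 28 = 0.27578157
s_p = sqrt(0.27578157) = 0.5251

0.5251


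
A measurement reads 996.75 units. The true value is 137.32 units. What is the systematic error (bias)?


Systematic error = measured - true
= 996.75 - 137.32
= 859.4300

859.4300


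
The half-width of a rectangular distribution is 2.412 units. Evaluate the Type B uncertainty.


u_B = half_width / sqrt(3)
u_B = 2.412 / 1.7320508
u_B = 1.3926

1.3926


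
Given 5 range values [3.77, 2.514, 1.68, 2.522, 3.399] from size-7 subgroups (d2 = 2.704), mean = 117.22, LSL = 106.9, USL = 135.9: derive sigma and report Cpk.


R_bar = (3.77 + 2.514 + 1.68 + 2.522 + 3.399) / 5 = 2.777
sigma = R_bar / d2 = 2.777 / 2.704 = 1.026997
Cp = (USL - LSL)/(6*sigma) = (135.9 - 106.9)/(6*1.026997) = 4.7063
Cpu = (135.9 - 117.22)/(3*1.026997) = 6.0630
Cpl = (117.22 - 106.9)/(3*1.026997) = 3.3496
Cpk = min(Cpu, Cpl) = 3.3496

3.3496


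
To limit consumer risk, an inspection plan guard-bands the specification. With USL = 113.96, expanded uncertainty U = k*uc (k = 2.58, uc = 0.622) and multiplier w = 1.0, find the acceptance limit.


U = k * uc = 2.58 * 0.622 = 1.60476
guard band g = w * U = 1.0 * 1.60476 = 1.60476
AL = USL - g = 113.96 - 1.60476
AL = 112.3552

112.3552


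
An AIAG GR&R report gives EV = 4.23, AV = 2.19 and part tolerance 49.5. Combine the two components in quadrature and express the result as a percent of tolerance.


GRR = sqrt(EV^2 + AV^2) = sqrt(4.23^2 + 2.19^2) = 4.7632972
%GRR = GRR / tol * 100 = 4.7632972 / 49.5 * 100
%GRR = 9.6228

9.6228


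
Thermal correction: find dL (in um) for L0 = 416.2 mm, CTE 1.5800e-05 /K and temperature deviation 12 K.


dL = L * alpha * dT
= 416.2 * 1.5800e-05 * 12
= 0.0789115 mm
dL_um = 0.0789115 * 1000 = 78.9115 um

78.9115


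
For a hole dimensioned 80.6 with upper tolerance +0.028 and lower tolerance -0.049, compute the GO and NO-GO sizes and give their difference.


GO = nominal - lower_tol (smallest hole = maximum material condition)
GO = 80.6 - 0.049 = 80.551
NO-GO = nominal + upper_tol (largest hole = least material condition)
NO-GO = 80.6 + 0.028 = 80.628
spread = NO-GO - GO = 80.628 - 80.551 = 0.0770

0.0770


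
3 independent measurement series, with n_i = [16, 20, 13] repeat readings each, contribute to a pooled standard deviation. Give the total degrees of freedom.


nu = sum_i (n_i - 1)
nu = ((16 - 1) + (20 - 1) + (13 - 1))
nu = 15 + 19 + 12
nu = 46

46


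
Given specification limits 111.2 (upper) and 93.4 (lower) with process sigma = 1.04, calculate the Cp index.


Cp = (USL - LSL) / (6 * sigma)
= (111.2 - 93.4) / (6 * 1.04)
= 17.8000 / 6.2400
= 2.8526

2.8526


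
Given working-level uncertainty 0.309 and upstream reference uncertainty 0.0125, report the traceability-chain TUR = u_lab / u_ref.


TUR = u_lab / u_ref
= 0.309 / 0.0125
= 24.7200

24.7200


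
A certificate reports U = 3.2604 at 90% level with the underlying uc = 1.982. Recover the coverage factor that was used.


k = U / uc
k = 3.2604 / 1.982
k = 1.645

1.645


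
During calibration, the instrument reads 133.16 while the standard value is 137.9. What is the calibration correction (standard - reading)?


Correction = standard - reading
= 137.9 - 133.16
= 4.7400

4.7400


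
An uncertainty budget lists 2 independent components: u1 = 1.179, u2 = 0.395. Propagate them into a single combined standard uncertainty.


uc = sqrt(1.179^2 + 0.395^2)
uc = sqrt(1.546066)
uc = 1.2434

1.2434


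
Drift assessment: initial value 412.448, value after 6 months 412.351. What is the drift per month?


rate = (v2 - v1) / months
= (412.351 - 412.448) / 6
= -0.0970 / 6
= -0.0162

-0.0162


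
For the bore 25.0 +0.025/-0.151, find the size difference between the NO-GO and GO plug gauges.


GO = nominal - lower_tol (smallest hole = maximum material condition)
GO = 25.0 - 0.151 = 24.849
NO-GO = nominal + upper_tol (largest hole = least material condition)
NO-GO = 25.0 + 0.025 = 25.025
spread = NO-GO - GO = 25.025 - 24.849 = 0.1760

0.1760


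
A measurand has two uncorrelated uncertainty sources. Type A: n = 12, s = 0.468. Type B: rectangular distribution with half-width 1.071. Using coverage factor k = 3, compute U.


u_A = s / sqrt(n) = 0.468 / sqrt(12) = 0.13509996
u_B = half_width / sqrt(3) = 1.071 / sqrt(3) = 0.61834214
uc = sqrt(u_A^2 + u_B^2) = sqrt(0.13509996^2 + 0.61834214^2) = 0.63292891
U = k * uc = 3 * 0.63292891
U = 1.8988

1.8988


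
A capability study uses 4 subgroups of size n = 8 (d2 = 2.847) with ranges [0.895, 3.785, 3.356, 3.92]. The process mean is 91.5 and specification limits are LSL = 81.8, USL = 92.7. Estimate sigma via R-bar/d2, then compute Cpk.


R_bar = (0.895 + 3.785 + 3.356 + 3.92) / 4 = 2.989
sigma = R_bar / d2 = 2.989 / 2.847 = 1.0498771
Cp = (USL - LSL)/(6*sigma) = (92.7 - 81.8)/(6*1.0498771) = 1.7304
Cpu = (92.7 - 91.5)/(3*1.0498771) = 0.3810
Cpl = (91.5 - 81.8)/(3*1.0498771) = 3.0797
Cpk = min(Cpu, Cpl) = 0.3810

0.3810


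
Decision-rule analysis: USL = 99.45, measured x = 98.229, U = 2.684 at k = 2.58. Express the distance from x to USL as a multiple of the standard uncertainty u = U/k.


u = U / k = 2.684 / 2.58 = 1.0403101
margin = |USL - x| = |99.45 - 98.229| = 1.221
z = margin / u = 1.221 / 1.0403101
z = 1.1737

1.1737


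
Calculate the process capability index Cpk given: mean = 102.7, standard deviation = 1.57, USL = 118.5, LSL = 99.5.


Cpu = (USL - mean) / (3*sigma) = (118.5 - 102.7) / (3*1.57) = 3.3546
Cpl = (mean - LSL) / (3*sigma) = (102.7 - 99.5) / (3*1.57) = 0.6794
Cpk = min(Cpu, Cpl) = 0.6794

0.6794


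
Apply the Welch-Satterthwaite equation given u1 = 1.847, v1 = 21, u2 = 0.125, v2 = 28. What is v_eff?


uc = sqrt(u1^2 + u2^2) = sqrt(1.847^2 + 0.125^2) = 1.851225
v_eff = uc^4 / (u1^4/v1 + u2^4/v2)
= 1.851225^4 / (1.847^4/21 + 0.125^4/28)
= 11.744562 / 0.55418545
v_eff = 21.1925

21.1925


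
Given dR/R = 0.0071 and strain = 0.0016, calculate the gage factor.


GF = (dR/R) / epsilon
= 0.0071 / 0.0016
= 4.4375

4.4375


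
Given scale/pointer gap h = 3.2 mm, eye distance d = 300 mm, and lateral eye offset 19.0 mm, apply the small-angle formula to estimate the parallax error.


error = h * offset / d
= 3.2 * 19.0 / 300
= 0.2027

0.2027


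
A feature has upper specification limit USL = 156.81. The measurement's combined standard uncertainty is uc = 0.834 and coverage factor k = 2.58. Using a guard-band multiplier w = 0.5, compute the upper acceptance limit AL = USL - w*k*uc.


U = k * uc = 2.58 * 0.834 = 2.15172
guard band g = w * U = 0.5 * 2.15172 = 1.07586
AL = USL - g = 156.81 - 1.07586
AL = 155.7341

155.7341


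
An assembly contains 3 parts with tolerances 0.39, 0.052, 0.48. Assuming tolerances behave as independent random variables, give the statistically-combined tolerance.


RSS = sqrt(0.39^2 + 0.052^2 + 0.48^2)
= sqrt(0.385204)
= 0.6206

0.6206


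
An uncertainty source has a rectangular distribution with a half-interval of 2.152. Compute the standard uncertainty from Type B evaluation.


u_B = half_width / sqrt(3)
u_B = 2.152 / 1.7320508
u_B = 1.2425

1.2425


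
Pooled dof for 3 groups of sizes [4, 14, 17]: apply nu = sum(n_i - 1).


nu = sum_i (n_i - 1)
nu = ((4 - 1) + (14 - 1) + (17 - 1))
nu = 3 + 13 + 16
nu = 32

32


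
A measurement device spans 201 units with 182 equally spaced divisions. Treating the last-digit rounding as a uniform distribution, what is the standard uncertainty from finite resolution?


resolution = range / divisions
resolution = 201 / 182 = 1.1043956
u_res = resolution / (2*sqrt(3))
u_res = 1.1043956 / 3.4641016
u_res = 0.3188

0.3188


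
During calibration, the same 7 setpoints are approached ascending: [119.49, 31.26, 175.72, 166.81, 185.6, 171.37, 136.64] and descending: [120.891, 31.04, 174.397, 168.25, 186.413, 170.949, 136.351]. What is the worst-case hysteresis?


|119.49 - 120.891| = 1.4010
|31.26 - 31.04| = 0.2200
|175.72 - 174.397| = 1.3230
|166.81 - 168.25| = 1.4400
|185.6 - 186.413| = 0.8130
|171.37 - 170.949| = 0.4210
|136.64 - 136.351| = 0.2890
hysteresis = max(diffs) = 1.4400

1.4400
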